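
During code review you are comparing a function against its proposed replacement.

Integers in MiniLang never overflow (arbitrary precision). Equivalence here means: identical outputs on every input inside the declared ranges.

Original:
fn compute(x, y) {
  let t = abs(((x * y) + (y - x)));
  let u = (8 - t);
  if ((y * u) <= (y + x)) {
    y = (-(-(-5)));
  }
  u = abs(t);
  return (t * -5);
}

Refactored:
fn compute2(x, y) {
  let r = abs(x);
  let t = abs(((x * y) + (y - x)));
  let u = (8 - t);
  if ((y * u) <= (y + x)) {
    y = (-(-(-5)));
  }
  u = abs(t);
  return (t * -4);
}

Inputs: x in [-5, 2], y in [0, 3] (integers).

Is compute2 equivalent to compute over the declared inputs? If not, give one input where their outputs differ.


x=-5, y=0 yields -25 from compute but -20 from compute2.
verdict: not equivalent; witness: x=-5, y=0


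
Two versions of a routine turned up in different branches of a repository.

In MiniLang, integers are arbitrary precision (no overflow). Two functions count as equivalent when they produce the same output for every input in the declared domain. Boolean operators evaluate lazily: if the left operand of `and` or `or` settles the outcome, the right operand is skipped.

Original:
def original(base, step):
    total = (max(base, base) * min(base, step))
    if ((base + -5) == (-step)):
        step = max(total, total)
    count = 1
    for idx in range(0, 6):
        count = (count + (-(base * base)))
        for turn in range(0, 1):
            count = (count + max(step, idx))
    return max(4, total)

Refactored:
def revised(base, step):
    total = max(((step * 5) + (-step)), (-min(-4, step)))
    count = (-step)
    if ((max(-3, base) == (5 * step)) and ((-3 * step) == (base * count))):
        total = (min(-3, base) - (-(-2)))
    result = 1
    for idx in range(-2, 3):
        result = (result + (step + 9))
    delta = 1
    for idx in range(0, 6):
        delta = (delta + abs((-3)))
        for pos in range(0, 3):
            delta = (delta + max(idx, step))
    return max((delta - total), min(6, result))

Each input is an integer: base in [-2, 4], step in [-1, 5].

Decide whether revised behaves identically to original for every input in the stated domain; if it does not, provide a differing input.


Evaluate both at base=-2, step=-1.
original: total becomes 4; next ((base + -5) == (-step)) evaluates to false; next count becomes 1; next at idx=0:; next count becomes -3; next at turn=0:; next count becomes -3; next at idx=1:; next count becomes -7; next at turn=0:; next count becomes -6; next at idx=2:; next count becomes -10; next at turn=0:; next count becomes -8; next at idx=3:; next count becomes -12; next at turn=0:; next count becomes -9; next at idx=4:; next count becomes -13; next at turn=0:; next count becomes -9; next at idx=5:; next count becomes -13; next at turn=0:; next count becomes -8; next final value 4
revised: total becomes 4; next count becomes 1; next ((max(-3, base) == (5 * step)) and ((-3 * step) == (base * count))) evaluates to false; next result becomes 1; next at idx=-2:; next result becomes 9; next at idx=-1:; next result becomes 17; next at idx=0:; next result becomes 25; next at idx=1:; next result becomes 33; next at idx=2:; next result becomes 41; next delta becomes 1; next at idx=0:; next delta becomes 4; next at pos=0:; next delta becomes 4; next at pos=1:; next delta becomes 4; next at pos=2:; next delta becomes 4; next at idx=1:; next delta becomes 7; next at pos=0:; next delta becomes 8; next at pos=1:; next delta becomes 9; next at pos=2:; next delta becomes 10; next at idx=2:; next delta becomes 13; next at pos=0:; next delta becomes 15; next at pos=1:; next delta becomes 17; next at pos=2:; next delta becomes 19; next at idx=3:; next delta becomes 22; next at pos=0:; next delta becomes 25; next at pos=1:; next delta becomes 28; next at pos=2:; next delta becomes 31; next at idx=4:; next delta becomes 34; next at pos=0:; next delta becomes 38; next at pos=1:; next delta becomes 42; next at pos=2:; next delta becomes 46; next at idx=5:; next delta becomes 49; next at pos=0:; next delta becomes 54; next at pos=1:; next delta becomes 59; next at pos=2:; next delta becomes 64; next final value 60
4 and 60 differ, so these are not the same function on this domain.
verdict: not equivalent; witness: base=-2, step=-1


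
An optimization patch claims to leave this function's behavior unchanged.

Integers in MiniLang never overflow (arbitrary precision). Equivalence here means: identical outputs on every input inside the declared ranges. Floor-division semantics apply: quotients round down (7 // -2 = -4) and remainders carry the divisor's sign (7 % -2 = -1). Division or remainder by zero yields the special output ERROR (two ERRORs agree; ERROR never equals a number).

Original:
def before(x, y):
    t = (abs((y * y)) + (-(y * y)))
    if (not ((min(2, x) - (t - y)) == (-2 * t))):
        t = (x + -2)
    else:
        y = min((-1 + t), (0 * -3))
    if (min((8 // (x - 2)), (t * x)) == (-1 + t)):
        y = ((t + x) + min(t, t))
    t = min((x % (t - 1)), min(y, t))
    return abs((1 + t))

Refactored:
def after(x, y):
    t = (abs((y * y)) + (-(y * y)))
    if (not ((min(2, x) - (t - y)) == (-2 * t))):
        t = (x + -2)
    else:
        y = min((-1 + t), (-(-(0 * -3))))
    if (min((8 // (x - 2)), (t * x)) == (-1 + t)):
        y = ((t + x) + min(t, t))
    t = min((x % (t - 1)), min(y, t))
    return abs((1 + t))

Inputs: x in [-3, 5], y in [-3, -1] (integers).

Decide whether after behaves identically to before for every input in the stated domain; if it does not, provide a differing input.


Comparing the listings, the differences include: same computation, different form.
One worked example (x=4, y=-1) — before: t=0, then (not ((min(2, x) - (t - y)) == (-2 * t))) is true, then t=2, then (min((8 // (x - 2)), (t * x)) == (-1 + t)) is false, then t=-1, then returns 0; after: t=0, then (not ((min(2, x) - (t - y)) == (-2 * t))) is true, then t=2, then (min((8 // (x - 2)), (t * x)) == (-1 + t)) is false, then t=-1, then returns 0; agreement on 0.
Checked all 27 inputs in the declared domain: the outputs agree on every one.
verdict: equivalent


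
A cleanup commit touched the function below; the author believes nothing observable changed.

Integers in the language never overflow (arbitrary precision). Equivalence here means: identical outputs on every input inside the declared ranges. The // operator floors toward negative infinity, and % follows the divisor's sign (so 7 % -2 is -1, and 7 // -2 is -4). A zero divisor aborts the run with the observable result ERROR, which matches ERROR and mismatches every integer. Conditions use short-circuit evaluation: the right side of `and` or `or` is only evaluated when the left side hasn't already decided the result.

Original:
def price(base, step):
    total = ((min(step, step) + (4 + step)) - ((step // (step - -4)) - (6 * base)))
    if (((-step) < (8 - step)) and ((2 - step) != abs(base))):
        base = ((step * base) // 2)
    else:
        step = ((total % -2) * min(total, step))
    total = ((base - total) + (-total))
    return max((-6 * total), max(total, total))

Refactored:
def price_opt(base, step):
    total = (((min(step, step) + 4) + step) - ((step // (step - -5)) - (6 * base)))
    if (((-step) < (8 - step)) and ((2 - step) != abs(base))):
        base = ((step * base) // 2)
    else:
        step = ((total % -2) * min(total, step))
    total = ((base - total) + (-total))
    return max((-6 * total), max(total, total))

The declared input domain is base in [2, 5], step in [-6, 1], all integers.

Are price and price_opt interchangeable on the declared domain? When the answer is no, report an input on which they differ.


The rewrite breaks on base=2, step=-6, where the results are 48 and 12.
price: total := 1 | (((-step) < (8 - step)) and ((2 - step) != abs(base))): true | base := -6 | total := -8 | result 48
price_opt: total := -2 | (((-step) < (8 - step)) and ((2 - step) != abs(base))): true | base := -6 | total := -2 | result 12
verdict: not equivalent; witness: base=2, step=-6


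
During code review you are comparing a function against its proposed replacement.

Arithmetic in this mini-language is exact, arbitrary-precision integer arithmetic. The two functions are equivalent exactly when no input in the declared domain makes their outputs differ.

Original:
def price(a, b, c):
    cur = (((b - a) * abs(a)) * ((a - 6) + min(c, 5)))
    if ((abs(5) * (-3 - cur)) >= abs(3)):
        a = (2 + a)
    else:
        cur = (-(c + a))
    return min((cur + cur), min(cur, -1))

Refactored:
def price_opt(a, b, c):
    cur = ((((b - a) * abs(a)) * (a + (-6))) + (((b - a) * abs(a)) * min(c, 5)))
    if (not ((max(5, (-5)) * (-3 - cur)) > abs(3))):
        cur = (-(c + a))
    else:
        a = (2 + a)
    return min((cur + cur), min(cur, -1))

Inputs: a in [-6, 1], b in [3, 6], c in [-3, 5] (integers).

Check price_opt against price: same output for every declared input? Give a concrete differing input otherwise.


The suspicious-looking change has no observable effect anywhere in the declared ranges.
Tracing a=0, b=6, c=3: price: cur=0, then ((abs(5) * (-3 - cur)) >= abs(3)) is false, then cur=-3, then returns -6 | price_opt: cur=0, then (not ((max(5, (-5)) * (-3 - cur)) > abs(3))) is true, then cur=-3, then returns -6 — matching result -6.
An exhaustive pass over the 288 declared inputs shows identical outputs.
verdict: equivalent


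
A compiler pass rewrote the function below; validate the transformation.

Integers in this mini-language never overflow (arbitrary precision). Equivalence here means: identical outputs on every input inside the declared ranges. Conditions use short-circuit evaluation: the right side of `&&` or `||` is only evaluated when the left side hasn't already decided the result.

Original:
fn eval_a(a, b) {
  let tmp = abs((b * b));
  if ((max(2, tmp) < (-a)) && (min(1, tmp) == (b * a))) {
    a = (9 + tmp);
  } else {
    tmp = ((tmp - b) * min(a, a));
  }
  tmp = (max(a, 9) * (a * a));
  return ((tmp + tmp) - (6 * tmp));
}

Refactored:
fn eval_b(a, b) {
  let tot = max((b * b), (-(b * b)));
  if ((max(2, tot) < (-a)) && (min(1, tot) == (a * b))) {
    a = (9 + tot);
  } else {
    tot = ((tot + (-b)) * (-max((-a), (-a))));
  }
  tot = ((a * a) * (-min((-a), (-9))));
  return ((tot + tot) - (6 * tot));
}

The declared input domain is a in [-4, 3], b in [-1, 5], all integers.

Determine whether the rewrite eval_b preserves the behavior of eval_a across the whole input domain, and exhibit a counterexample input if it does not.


Behavior is preserved: although local variable names differ; min/max/abs usage differs; arithmetic usage differs, the outputs never diverge.
Spot check at a=3, b=1 — eval_a: tmp=1, then ((max(2, tmp) < (-a)) && (min(1, tmp) == (b * a))) is false, then tmp=0, then tmp=81, then returns -324. eval_b: tot=1, then ((max(2, tot) < (-a)) && (min(1, tot) == (a * b))) is false, then tot=0, then tot=81, then returns -324. Both give -324.
Checked all 56 inputs in the declared domain: the outputs agree on every one.
verdict: equivalent


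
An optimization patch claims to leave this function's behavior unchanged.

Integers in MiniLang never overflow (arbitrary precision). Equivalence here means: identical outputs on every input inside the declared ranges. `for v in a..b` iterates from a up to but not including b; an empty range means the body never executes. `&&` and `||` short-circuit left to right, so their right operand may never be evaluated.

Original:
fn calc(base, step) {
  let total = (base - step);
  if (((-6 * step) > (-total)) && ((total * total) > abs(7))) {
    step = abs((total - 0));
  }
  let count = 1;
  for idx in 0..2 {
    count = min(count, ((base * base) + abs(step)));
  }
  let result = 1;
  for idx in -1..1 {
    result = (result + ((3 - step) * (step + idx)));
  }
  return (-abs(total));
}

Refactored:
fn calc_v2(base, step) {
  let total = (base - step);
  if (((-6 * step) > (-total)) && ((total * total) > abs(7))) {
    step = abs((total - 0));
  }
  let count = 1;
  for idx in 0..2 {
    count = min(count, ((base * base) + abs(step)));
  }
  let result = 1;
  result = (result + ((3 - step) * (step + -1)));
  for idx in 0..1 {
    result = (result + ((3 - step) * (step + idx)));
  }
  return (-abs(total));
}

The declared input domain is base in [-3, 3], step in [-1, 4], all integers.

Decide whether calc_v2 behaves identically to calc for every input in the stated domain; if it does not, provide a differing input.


Although statement counts differ; also constant usage differs; also loop structure differs; also arithmetic usage differs, 42/42 inputs agree.
verdict: equivalent


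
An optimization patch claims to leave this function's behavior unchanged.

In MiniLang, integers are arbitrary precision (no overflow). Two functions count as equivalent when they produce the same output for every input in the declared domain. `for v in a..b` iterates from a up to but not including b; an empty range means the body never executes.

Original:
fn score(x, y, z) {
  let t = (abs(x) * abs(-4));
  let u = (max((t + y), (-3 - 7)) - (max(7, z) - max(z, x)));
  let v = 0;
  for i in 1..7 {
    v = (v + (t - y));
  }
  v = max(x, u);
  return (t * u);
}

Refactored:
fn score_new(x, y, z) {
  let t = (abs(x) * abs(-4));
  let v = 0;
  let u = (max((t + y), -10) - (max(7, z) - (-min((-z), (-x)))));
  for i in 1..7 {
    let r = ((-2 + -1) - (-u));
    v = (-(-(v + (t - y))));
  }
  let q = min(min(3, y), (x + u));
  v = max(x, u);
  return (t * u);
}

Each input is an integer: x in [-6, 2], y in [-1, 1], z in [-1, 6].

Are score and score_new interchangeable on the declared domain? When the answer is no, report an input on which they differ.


Equivalent — the differences include local variable names differ; constant usage differs; min/max/abs usage differs; statement counts differ; arithmetic usage differs, yet no declared input distinguishes the two.
Tracing x=-2, y=0, z=-1: score: t=8, then u=0, then v=0, then (i=1), then v=8, then (i=2), then v=16, then (i=3), then v=24, then (i=4), then v=32, then (i=5), then v=40, then (i=6), then v=48, then v=0, then returns 0 | score_new: t=8, then v=0, then u=0, then (i=1), then r=-3, then v=8, then (i=2), then r=-3, then v=16, then (i=3), then r=-3, then v=24, then (i=4), then r=-3, then v=32, then (i=5), then r=-3, then v=40, then (i=6), then r=-3, then v=48, then q=-2, then v=0, then returns 0 — matching result 0.
Sweeping the whole domain (216 inputs) finds no disagreement.
verdict: equivalent


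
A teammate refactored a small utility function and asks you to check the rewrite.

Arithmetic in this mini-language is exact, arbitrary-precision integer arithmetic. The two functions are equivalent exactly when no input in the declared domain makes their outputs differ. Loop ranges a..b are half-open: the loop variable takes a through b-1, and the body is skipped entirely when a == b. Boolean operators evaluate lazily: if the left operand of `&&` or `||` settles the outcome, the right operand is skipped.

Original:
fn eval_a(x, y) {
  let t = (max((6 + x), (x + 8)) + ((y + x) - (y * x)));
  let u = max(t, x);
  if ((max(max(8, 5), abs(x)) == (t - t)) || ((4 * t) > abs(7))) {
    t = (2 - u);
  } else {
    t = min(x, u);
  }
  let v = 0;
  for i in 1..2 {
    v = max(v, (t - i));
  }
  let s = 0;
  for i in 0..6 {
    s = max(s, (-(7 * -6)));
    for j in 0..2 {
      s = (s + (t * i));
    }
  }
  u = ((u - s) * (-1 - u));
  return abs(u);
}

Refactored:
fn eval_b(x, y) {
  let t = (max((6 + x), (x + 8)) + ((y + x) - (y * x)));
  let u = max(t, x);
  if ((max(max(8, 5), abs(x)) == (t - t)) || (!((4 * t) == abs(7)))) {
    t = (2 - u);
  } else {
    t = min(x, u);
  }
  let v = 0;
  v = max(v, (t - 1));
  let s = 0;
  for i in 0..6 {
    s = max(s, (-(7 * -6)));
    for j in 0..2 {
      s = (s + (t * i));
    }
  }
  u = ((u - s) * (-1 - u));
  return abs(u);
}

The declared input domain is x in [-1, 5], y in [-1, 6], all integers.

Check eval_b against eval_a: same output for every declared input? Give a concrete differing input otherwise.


Consider the input x=4, y=5.
eval_a: t = 1; u = 4; ((max(max(8, 5), abs(x)) == (t - t)) || ((4 * t) > abs(7))) -> false; t = 4; v = 0; [i=1]; v = 3; s = 0; [i=0]; s = 42; [j=0]; s = 42; [j=1]; s = 42; [i=1]; s = 42; [j=0]; s = 46; [j=1]; s = 50; [i=2]; s = 50; [j=0]; s = 58; [j=1]; s = 66; [i=3]; s = 66; [j=0]; s = 78; [j=1]; s = 90; [i=4]; s = 90; [j=0]; s = 106; [j=1]; s = 122; [i=5]; s = 122; [j=0]; s = 142; [j=1]; s = 162; u = 790; return 790
eval_b: t = 1; u = 4; ((max(max(8, 5), abs(x)) == (t - t)) || (!((4 * t) == abs(7)))) -> true; t = -2; v = 0; v = 0; s = 0; [i=0]; s = 42; [j=0]; s = 42; [j=1]; s = 42; [i=1]; s = 42; [j=0]; s = 40; [j=1]; s = 38; [i=2]; s = 42; [j=0]; s = 38; [j=1]; s = 34; [i=3]; s = 42; [j=0]; s = 36; [j=1]; s = 30; [i=4]; s = 42; [j=0]; s = 34; [j=1]; s = 26; [i=5]; s = 42; [j=0]; s = 32; [j=1]; s = 22; u = 90; return 90
790 and 90 differ, so these are not the same function on this domain.
verdict: not equivalent; witness: x=4, y=5


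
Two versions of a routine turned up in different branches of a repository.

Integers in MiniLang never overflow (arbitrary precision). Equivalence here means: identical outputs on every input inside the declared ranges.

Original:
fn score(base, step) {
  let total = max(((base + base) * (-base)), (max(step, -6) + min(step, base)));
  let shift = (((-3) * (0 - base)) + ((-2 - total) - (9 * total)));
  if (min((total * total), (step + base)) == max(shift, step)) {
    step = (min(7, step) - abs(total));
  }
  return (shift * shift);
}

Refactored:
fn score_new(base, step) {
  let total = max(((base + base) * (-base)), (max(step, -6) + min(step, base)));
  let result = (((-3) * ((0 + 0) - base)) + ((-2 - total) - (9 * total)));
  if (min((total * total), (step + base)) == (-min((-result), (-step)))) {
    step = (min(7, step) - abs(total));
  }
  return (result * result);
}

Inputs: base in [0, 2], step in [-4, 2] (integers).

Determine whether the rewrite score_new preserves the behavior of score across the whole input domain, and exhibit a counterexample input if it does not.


The two versions differ — the changes include constant usage differs, and min/max/abs usage differs, and arithmetic usage differs, and local variable names differ.
Tracing base=2, step=1: score: total=2, then shift=-16, then (min((total * total), (step + base)) == max(shift, step)) is false, then returns 256 | score_new: total=2, then result=-16, then (min((total * total), (step + base)) == (-min((-result), (-step)))) is false, then returns 256 — matching result 256.
Sweeping the whole domain (21 inputs) finds no disagreement.
verdict: equivalent


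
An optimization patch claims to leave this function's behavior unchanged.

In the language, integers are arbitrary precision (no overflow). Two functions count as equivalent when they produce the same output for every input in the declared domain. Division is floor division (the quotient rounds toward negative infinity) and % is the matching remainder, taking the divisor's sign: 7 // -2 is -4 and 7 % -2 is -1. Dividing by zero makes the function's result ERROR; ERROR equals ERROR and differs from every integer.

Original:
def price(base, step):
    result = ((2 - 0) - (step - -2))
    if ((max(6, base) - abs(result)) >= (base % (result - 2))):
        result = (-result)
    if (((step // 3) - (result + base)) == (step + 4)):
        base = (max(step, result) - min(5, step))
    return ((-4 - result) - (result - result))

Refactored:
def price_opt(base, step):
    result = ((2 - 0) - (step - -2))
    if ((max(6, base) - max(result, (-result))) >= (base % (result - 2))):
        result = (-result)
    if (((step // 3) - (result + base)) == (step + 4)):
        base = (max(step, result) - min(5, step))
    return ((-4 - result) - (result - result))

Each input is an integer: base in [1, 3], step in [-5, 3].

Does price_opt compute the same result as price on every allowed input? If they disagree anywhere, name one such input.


Side by side, the visible changes include: min/max/abs usage differs.
Spot check at base=1, step=1 — price: result=-1, then ((max(6, base) - abs(result)) >= (base % (result - 2))) is true, then result=1, then (((step // 3) - (result + base)) == (step + 4)) is false, then returns -5. price_opt: result=-1, then ((max(6, base) - max(result, (-result))) >= (base % (result - 2))) is true, then result=1, then (((step // 3) - (result + base)) == (step + 4)) is false, then returns -5. Both give -5.
Sweeping the whole domain (27 inputs) finds no disagreement.
verdict: equivalent


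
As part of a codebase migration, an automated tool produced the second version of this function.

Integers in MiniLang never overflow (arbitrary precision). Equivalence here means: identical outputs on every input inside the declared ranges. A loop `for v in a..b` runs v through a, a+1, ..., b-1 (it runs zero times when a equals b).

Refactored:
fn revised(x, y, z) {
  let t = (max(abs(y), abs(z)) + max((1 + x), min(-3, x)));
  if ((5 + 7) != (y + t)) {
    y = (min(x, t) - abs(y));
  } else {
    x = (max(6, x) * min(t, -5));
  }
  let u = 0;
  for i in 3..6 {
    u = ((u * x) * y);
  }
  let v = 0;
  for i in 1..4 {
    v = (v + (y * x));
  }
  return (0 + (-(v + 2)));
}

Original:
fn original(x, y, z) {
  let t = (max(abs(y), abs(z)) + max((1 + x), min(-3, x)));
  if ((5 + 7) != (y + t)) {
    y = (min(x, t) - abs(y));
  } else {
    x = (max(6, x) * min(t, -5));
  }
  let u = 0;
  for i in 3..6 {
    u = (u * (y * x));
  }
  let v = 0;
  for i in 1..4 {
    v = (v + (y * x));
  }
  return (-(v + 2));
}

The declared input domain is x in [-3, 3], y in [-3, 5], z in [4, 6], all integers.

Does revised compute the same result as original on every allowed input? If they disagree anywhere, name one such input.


Comparing the listings, the differences include: constant usage differs; also arithmetic usage differs.
Spot check at x=1, y=4, z=6 — original: t becomes 8; next ((5 + 7) != (y + t)) evaluates to false; next x becomes -30; next u becomes 0; next at i=3:; next u becomes 0; next at i=4:; next u becomes 0; next at i=5:; next u becomes 0; next v becomes 0; next at i=1:; next v becomes -120; next at i=2:; next v becomes -240; next at i=3:; next v becomes -360; next final value 358. revised: t becomes 8; next ((5 + 7) != (y + t)) evaluates to false; next x becomes -30; next u becomes 0; next at i=3:; next u becomes 0; next at i=4:; next u becomes 0; next at i=5:; next u becomes 0; next v becomes 0; next at i=1:; next v becomes -120; next at i=2:; next v becomes -240; next at i=3:; next v becomes -360; next final value 358. Both give 358.
Every one of the 189 inputs gives matching results.
verdict: equivalent


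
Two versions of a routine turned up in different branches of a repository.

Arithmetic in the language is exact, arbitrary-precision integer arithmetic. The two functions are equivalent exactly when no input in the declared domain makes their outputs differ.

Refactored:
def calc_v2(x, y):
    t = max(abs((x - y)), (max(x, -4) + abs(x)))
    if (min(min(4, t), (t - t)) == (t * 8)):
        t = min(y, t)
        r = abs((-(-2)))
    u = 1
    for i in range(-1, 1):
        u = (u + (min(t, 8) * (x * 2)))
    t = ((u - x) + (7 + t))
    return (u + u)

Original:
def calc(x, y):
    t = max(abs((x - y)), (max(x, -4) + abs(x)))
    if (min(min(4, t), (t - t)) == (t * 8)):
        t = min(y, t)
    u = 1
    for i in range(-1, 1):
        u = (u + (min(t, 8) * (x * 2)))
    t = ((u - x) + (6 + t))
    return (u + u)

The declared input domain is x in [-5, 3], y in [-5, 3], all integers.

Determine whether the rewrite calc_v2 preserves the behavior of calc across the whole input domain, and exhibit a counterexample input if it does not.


Equivalent. Although `6` became `7`, no input in the stated domain can expose it.
Every one of the 81 inputs gives matching results.
Tracing x=2, y=1: calc: t=4, then (min(min(4, t), (t - t)) == (t * 8)) is false, then u=1, then (i=-1), then u=17, then (i=0), then u=33, then t=41, then returns 66 | calc_v2: t=4, then (min(min(4, t), (t - t)) == (t * 8)) is false, then u=1, then (i=-1), then u=17, then (i=0), then u=33, then t=42, then returns 66 — matching result 66.
verdict: equivalent


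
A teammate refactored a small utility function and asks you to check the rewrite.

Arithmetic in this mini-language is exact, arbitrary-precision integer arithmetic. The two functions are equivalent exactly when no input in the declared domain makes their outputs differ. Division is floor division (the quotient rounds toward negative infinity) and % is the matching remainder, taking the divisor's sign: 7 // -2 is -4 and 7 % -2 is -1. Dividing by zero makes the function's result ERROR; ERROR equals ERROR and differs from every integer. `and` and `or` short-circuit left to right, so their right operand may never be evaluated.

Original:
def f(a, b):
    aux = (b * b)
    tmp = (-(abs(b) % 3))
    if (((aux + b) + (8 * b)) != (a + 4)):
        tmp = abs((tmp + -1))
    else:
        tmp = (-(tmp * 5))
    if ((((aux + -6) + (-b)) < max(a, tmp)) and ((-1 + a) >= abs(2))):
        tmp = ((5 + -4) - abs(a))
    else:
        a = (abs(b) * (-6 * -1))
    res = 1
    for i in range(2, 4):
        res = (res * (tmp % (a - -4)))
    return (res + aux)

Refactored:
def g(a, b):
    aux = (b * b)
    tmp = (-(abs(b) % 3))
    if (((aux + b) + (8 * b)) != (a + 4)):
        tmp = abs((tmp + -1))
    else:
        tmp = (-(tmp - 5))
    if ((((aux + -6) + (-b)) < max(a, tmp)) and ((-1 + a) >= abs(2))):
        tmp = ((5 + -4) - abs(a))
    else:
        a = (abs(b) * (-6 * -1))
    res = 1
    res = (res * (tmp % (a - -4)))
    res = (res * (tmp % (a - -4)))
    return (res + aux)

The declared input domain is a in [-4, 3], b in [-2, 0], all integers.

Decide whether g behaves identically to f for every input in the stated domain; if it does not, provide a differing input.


Run the pair on a=-4, b=0.
f: aux = 0; tmp = 0; (((aux + b) + (8 * b)) != (a + 4)) -> false; tmp = 0; ((((aux + -6) + (-b)) < max(a, tmp)) and ((-1 + a) >= abs(2))) -> false; a = 0; res = 1; [i=2]; res = 0; [i=3]; res = 0; return 0
g: aux = 0; tmp = 0; (((aux + b) + (8 * b)) != (a + 4)) -> false; tmp = 5; ((((aux + -6) + (-b)) < max(a, tmp)) and ((-1 + a) >= abs(2))) -> false; a = 0; res = 1; res = 1; res = 1; return 1
0 vs 1 — the two versions disagree here.
verdict: not equivalent; witness: a=-4, b=0


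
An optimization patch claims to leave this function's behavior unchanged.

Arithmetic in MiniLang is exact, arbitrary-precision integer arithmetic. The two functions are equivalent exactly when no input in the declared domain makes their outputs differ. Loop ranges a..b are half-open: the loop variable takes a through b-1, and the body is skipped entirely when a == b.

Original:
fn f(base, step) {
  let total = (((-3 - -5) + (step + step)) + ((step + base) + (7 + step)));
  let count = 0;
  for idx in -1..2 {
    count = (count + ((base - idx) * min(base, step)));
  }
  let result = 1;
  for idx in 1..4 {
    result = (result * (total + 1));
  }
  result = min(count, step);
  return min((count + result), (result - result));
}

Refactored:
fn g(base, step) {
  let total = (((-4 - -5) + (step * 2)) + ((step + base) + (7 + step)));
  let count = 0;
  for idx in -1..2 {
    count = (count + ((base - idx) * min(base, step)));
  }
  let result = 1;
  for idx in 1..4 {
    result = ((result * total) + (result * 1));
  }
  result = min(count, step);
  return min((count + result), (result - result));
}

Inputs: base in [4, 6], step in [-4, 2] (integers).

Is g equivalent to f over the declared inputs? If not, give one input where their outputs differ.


Although `-3` became `-4`, no input in the stated domain can expose it; all 21 inputs agree.
verdict: equivalent


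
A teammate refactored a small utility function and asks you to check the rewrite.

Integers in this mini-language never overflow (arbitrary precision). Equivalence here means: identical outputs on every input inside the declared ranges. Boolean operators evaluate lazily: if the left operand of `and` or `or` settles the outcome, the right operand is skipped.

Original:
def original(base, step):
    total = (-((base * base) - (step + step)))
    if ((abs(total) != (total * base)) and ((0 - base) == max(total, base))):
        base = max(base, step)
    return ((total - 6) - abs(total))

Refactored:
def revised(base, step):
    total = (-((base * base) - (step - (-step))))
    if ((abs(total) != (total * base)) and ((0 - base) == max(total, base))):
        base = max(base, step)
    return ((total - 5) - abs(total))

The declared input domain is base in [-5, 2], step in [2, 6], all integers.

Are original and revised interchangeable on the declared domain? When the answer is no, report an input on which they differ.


The rewrite breaks on base=-5, step=2, where the results are -48 and -47.
original: total becomes -21; next ((abs(total) != (total * base)) and ((0 - base) == max(total, base))) evaluates to false; next final value -48
revised: total becomes -21; next ((abs(total) != (total * base)) and ((0 - base) == max(total, base))) evaluates to false; next final value -47
verdict: not equivalent; witness: base=-5, step=2


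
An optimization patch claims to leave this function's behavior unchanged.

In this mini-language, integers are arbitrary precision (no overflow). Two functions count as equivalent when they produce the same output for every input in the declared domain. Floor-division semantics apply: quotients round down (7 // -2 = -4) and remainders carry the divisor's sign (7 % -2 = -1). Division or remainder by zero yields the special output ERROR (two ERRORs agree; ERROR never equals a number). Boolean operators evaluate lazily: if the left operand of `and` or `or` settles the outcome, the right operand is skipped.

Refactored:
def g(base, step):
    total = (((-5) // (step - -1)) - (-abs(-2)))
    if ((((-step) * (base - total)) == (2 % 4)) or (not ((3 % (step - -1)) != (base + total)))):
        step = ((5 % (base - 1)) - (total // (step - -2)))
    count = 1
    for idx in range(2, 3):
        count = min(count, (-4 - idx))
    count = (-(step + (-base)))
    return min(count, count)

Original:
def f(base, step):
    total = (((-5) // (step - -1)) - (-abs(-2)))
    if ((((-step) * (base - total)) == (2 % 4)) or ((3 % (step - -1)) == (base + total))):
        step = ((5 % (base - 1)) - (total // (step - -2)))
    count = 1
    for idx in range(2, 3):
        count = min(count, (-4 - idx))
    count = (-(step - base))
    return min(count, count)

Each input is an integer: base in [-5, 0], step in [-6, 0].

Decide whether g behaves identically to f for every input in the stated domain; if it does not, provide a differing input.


Reading the diff, among the changes: boolean connective usage differs, arithmetic usage differs, comparison usage differs.
Tracing base=-1, step=-4: f: total becomes 3; next ((((-step) * (base - total)) == (2 % 4)) or ((3 % (step - -1)) == (base + total))) evaluates to false; next count becomes 1; next at idx=2:; next count becomes -6; next count becomes 3; next final value 3 | g: total becomes 3; next ((((-step) * (base - total)) == (2 % 4)) or (not ((3 % (step - -1)) != (base + total)))) evaluates to false; next count becomes 1; next at idx=2:; next count becomes -6; next count becomes 3; next final value 3 — matching result 3.
Checked all 42 inputs in the declared domain: the outputs agree on every one.
verdict: equivalent


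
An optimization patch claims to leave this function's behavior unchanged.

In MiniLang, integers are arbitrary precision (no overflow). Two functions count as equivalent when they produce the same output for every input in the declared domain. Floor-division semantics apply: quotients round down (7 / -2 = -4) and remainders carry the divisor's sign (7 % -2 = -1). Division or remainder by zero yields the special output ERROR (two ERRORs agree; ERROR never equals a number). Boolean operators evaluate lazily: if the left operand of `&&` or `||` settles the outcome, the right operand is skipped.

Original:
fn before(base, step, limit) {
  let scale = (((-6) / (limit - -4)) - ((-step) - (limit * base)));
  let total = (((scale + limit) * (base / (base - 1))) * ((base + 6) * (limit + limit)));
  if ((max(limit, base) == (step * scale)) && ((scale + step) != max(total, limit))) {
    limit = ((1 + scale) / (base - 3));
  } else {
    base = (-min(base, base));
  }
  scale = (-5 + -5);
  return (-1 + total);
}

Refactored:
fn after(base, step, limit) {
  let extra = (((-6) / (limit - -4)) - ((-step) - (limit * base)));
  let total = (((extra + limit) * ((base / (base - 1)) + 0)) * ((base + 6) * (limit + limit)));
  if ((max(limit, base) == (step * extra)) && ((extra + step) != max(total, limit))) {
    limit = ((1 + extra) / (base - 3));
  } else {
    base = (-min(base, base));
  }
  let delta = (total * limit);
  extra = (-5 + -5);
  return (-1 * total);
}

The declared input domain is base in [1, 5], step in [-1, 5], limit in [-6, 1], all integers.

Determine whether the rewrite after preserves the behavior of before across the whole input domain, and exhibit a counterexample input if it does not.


Try base=2, step=-1, limit=-6.
before: scale = -10; total = 3072; ((max(limit, base) == (step * scale)) && ((scale + step) != max(total, limit))) -> false; base = -2; scale = -10; return 3071
after: extra = -10; total = 3072; ((max(limit, base) == (step * extra)) && ((extra + step) != max(total, limit))) -> false; base = -2; delta = -18432; extra = -10; return -3072
3071 != -3072, so the rewrite changes behavior.
verdict: not equivalent; witness: base=2, step=-1, limit=-6


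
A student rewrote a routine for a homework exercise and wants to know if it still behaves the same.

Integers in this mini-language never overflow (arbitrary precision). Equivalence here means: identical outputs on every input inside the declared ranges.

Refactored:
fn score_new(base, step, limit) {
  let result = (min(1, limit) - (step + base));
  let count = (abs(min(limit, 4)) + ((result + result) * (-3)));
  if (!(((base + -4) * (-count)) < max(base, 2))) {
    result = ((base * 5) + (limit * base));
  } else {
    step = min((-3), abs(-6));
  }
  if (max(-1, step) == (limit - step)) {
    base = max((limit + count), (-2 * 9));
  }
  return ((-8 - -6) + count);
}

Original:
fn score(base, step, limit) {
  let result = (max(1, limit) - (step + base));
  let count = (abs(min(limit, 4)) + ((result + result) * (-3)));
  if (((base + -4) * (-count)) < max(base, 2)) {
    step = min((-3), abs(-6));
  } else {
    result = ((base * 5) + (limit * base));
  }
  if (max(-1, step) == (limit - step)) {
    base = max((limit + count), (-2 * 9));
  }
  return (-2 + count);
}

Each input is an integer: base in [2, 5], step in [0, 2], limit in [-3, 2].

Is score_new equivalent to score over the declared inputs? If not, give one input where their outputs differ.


Run the pair on base=2, step=0, limit=-3.
score: result := -1 | count := 9 | (((base + -4) * (-count)) < max(base, 2)): false | result := 4 | (max(-1, step) == (limit - step)): false | result 7
score_new: result := -5 | count := 33 | (!(((base + -4) * (-count)) < max(base, 2))): true | result := 4 | (max(-1, step) == (limit - step)): false | result 31
7 and 31 differ, so these are not the same function on this domain.
verdict: not equivalent; witness: base=2, step=0, limit=-3


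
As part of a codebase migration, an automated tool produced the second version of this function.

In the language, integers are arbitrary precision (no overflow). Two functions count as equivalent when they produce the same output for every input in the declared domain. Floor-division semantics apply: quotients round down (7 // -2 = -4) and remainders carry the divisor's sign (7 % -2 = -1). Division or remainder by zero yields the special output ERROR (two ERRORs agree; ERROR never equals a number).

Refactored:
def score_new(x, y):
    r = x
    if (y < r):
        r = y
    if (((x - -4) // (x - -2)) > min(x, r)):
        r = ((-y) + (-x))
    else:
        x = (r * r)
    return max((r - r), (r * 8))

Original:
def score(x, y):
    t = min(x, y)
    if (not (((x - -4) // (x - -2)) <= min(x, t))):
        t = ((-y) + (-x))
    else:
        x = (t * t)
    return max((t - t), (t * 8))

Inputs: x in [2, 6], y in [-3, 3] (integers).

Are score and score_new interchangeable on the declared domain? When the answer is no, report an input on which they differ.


Equivalent — the differences include local variable names differ; comparison usage differs; branching structure differs; min/max/abs usage differs; boolean connective usage differs; statement counts differ, yet no declared input distinguishes the two.
One worked example (x=5, y=2) — score: t = 2; (not (((x - -4) // (x - -2)) <= min(x, t))) -> false; x = 4; return 16; score_new: r = 5; (y < r) -> true; r = 2; (((x - -4) // (x - -2)) > min(x, r)) -> false; x = 4; return 16; agreement on 16.
Sweeping the whole domain (35 inputs) finds no disagreement.
verdict: equivalent


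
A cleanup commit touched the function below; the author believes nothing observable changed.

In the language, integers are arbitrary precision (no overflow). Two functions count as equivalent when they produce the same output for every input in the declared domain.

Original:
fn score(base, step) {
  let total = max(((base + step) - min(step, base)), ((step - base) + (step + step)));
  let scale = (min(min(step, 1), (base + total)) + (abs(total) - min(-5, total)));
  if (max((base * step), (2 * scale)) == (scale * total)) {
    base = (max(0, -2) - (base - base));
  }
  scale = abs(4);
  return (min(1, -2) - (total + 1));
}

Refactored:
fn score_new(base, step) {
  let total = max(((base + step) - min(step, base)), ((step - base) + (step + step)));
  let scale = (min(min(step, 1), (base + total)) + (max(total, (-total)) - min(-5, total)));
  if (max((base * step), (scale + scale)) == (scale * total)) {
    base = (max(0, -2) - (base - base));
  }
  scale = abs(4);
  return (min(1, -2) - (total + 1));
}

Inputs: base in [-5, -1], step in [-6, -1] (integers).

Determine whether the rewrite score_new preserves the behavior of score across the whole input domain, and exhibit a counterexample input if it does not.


Side by side, the visible changes include: arithmetic usage differs; also constant usage differs; also min/max/abs usage differs.
One worked example (base=-2, step=-3) — score: total = -2; scale = 3; (max((base * step), (2 * scale)) == (scale * total)) -> false; scale = 4; return -1; score_new: total = -2; scale = 3; (max((base * step), (scale + scale)) == (scale * total)) -> false; scale = 4; return -1; agreement on -1.
Every one of the 30 inputs gives matching results.
verdict: equivalent


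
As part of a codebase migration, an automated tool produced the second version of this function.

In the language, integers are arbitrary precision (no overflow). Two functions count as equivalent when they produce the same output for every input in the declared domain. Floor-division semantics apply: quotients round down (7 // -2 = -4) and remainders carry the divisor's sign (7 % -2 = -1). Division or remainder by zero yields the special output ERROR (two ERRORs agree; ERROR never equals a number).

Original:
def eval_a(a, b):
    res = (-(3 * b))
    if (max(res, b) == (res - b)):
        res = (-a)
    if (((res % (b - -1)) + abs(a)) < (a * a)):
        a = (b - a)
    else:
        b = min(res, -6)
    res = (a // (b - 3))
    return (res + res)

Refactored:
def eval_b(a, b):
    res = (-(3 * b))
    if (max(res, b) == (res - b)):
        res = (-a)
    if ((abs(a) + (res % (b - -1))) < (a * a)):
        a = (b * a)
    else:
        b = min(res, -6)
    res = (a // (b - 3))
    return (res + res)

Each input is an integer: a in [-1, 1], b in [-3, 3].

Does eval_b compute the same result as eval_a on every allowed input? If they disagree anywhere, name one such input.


Consider the input a=-1, b=-3.
eval_a: res := 9 | (max(res, b) == (res - b)): false | (((res % (b - -1)) + abs(a)) < (a * a)): true | a := -2 | res := 0 | result 0
eval_b: res := 9 | (max(res, b) == (res - b)): false | ((abs(a) + (res % (b - -1))) < (a * a)): true | a := 3 | res := -1 | result -2
0 against -2: the behavior changed.
verdict: not equivalent; witness: a=-1, b=-3
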